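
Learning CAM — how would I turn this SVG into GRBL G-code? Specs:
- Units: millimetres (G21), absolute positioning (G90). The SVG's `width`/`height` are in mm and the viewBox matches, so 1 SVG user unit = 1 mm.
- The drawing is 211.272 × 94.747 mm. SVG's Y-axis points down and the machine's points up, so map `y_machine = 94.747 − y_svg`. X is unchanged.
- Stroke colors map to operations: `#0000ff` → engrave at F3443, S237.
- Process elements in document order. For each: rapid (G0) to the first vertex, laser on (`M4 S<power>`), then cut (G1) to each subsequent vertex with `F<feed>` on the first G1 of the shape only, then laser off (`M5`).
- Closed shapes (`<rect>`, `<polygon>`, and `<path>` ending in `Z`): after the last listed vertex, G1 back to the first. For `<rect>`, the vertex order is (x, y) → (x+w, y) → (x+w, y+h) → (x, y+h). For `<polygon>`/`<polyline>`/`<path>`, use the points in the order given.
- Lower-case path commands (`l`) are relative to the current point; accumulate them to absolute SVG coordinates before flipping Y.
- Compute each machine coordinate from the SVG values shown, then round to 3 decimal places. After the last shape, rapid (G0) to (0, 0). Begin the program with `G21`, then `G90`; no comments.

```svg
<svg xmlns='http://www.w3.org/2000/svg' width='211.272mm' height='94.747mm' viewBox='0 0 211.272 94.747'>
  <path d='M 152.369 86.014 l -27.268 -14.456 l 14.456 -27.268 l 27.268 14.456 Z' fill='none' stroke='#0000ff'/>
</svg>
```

G21
G90
G0 X152.369 Y8.733
M4 S237
G1 X125.101 Y23.189 F3443
G1 X139.557 Y50.457
G1 X166.825 Y36.001
G1 X152.369 Y8.733
M5
G0 X0.000 Y0.000

viewBox `0 0 211.272 94.747` with mm width/height → 1 unit = 1 mm. Flip: y_m = 94.747 − y_svg.

**Shape 1** — `<path>` regular polygon, stroke `#0000ff` → engrave (S237, F3443). Machine vertices: (152.369,8.733) → (125.101,23.189) → (139.557,50.457) → (166.825,36.001) → (152.369,8.733). Closed: final G1 returns to the first vertex.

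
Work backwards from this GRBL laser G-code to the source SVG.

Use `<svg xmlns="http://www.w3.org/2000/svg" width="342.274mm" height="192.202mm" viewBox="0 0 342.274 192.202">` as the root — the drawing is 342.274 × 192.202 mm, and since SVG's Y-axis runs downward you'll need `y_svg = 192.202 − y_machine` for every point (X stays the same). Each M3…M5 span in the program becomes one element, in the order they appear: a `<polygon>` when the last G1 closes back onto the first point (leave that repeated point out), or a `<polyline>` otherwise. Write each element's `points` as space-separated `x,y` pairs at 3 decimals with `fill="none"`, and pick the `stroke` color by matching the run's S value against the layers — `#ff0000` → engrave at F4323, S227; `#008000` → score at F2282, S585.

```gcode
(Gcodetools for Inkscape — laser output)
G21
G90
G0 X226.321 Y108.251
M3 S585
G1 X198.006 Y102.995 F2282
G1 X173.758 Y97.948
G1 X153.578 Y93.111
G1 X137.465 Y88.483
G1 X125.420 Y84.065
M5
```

y_svg = 192.202 − y_m. Every run uses S585, so all elements get stroke `#008000` (score).

[1] open run; points: 226.321,83.951 198.006,89.207 173.758,94.254 153.578,99.091 137.465,103.719 125.420,108.137

<svg xmlns="http://www.w3.org/2000/svg" width="342.274mm" height="192.202mm" viewBox="0 0 342.274 192.202">
  <polyline points="226.321,83.951 198.006,89.207 173.758,94.254 153.578,99.091 137.465,103.719 125.420,108.137" fill="none" stroke="#008000"/>
</svg>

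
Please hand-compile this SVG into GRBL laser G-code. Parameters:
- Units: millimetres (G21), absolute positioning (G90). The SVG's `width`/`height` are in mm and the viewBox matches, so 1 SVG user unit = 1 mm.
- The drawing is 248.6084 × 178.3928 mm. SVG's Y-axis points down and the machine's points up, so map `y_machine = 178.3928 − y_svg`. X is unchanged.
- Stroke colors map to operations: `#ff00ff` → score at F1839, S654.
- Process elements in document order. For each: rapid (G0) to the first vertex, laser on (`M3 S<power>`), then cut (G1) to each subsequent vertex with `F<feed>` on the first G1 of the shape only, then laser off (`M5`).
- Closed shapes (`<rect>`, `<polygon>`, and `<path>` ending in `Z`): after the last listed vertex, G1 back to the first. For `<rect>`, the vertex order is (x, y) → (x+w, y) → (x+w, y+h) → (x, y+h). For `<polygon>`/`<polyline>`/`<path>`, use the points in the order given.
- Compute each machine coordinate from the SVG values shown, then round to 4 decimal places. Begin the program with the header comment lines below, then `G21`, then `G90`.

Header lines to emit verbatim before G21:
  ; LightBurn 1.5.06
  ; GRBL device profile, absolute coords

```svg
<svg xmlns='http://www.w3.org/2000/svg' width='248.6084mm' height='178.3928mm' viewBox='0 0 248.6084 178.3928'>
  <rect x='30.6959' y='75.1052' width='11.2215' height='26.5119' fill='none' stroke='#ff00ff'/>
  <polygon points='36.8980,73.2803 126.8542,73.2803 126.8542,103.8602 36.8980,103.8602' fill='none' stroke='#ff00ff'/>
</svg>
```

Since the viewBox matches the mm dimensions, user units are millimetres directly. The only transform is the Y-flip y_m = 178.3928 − y_svg.

Shape 1 is a rectangle drawn with `<rect>`. Its stroke #ff00ff means score at S654, F1839. After flipping Y the toolpath is (30.6959,103.2876) → (41.9174,103.2876) → (41.9174,76.7757) → (30.6959,76.7757) → (30.6959,103.2876), returning to the start.

Shape 2 is a rectangle drawn with `<polygon>`. Its stroke #ff00ff means score at S654, F1839. After flipping Y the toolpath is (36.8980,105.1125) → (126.8542,105.1125) → (126.8542,74.5326) → (36.8980,74.5326) → (36.8980,105.1125), returning to the start.

; LightBurn 1.5.06
; GRBL device profile, absolute coords
G21
G90
G0 X30.6959 Y103.2876
M3 S654
G1 X41.9174 Y103.2876 F1839
G1 X41.9174 Y76.7757
G1 X30.6959 Y76.7757
G1 X30.6959 Y103.2876
M5
G0 X36.8980 Y105.1125
M3 S654
G1 X126.8542 Y105.1125 F1839
G1 X126.8542 Y74.5326
G1 X36.8980 Y74.5326
G1 X36.8980 Y105.1125
M5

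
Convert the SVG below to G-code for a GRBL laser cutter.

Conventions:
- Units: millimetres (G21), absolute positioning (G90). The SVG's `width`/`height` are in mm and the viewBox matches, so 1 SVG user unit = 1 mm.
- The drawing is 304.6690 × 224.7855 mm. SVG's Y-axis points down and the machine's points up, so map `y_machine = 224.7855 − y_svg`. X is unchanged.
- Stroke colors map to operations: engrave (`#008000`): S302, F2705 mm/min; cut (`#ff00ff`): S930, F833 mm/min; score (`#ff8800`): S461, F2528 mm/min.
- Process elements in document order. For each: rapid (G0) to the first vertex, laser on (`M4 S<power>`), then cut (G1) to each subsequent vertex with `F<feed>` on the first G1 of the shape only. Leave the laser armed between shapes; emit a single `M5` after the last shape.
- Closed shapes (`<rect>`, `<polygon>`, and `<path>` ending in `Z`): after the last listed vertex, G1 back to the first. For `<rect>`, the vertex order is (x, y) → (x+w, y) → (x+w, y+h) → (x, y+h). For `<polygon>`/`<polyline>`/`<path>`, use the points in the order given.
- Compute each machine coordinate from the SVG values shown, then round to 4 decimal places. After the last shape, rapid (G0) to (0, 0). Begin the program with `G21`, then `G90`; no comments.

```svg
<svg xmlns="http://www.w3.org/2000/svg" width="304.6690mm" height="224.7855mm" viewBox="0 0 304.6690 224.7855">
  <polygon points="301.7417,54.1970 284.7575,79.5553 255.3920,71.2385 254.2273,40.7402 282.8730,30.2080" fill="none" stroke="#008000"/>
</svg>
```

G21
G90
G0 X301.7417 Y170.5885
M4 S302
G1 X284.7575 Y145.2302 F2705
G1 X255.3920 Y153.5470
G1 X254.2273 Y184.0453
G1 X282.8730 Y194.5775
G1 X301.7417 Y170.5885
M5
G0 X0.0000 Y0.0000

viewBox `0 0 304.6690 224.7855` with mm width/height → 1 unit = 1 mm. Flip: y_m = 224.7855 − y_svg.

**Shape 1** — `<polygon>` regular polygon, stroke `#008000` → engrave (S302, F2705). Machine vertices: (301.7417,170.5885) → (284.7575,145.2302) → (255.3920,153.5470) → (254.2273,184.0453) → (282.8730,194.5775) → (301.7417,170.5885). Closed: final G1 returns to the first vertex.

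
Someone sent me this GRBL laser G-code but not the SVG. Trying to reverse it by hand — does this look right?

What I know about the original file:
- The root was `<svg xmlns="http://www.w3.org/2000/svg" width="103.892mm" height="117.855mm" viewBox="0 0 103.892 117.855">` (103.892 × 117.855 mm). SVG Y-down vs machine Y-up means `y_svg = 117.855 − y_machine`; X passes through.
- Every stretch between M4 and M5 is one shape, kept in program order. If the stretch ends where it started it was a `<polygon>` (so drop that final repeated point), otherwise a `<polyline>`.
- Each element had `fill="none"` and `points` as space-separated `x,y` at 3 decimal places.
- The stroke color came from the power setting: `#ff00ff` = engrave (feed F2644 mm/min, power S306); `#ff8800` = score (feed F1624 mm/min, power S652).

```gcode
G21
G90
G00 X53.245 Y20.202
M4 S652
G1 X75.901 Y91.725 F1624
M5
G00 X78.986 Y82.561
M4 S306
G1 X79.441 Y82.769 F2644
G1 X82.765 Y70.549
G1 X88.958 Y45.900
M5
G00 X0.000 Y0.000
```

<svg xmlns="http://www.w3.org/2000/svg" width="103.892mm" height="117.855mm" viewBox="0 0 103.892 117.855">
  <polyline points="53.245,97.653 75.901,26.130" fill="none" stroke="#ff8800"/>
  <polyline points="78.986,35.294 79.441,35.086 82.765,47.306 88.958,71.955" fill="none" stroke="#ff00ff"/>
</svg>

y_svg = 117.855 − y_m.

[1] S652→`#ff8800` (score); open run; points: 53.245,97.653 75.901,26.130

[2] S306→`#ff00ff` (engrave); open run; points: 78.986,35.294 79.441,35.086 82.765,47.306 88.958,71.955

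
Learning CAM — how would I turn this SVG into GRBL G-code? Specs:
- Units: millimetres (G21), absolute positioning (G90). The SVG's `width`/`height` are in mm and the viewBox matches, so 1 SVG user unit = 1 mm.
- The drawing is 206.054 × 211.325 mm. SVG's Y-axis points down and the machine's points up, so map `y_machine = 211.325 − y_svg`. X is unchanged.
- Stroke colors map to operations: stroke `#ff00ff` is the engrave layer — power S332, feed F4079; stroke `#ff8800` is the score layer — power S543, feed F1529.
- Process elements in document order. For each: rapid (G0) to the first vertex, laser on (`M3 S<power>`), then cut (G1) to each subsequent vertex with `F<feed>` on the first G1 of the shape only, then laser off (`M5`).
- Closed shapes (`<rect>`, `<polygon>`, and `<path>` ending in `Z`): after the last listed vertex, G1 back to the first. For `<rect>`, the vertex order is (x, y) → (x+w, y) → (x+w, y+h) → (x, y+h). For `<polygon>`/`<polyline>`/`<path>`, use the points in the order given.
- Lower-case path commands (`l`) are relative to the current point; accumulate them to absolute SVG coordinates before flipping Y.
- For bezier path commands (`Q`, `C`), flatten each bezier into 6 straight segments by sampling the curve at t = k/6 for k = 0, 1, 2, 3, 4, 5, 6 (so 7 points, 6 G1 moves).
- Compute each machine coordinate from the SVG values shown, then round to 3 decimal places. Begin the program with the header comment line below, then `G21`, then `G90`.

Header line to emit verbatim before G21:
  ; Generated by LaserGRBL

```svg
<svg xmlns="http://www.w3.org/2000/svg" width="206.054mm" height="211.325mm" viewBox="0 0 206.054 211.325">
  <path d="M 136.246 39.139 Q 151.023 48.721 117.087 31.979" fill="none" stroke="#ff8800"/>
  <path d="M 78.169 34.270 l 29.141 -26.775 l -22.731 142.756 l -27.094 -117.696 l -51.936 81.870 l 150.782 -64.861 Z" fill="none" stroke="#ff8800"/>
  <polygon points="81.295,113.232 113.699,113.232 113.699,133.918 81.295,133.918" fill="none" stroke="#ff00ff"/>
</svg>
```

; Generated by LaserGRBL
G21
G90
G0 X136.246 Y172.186
M3 S543
G1 X139.819 Y169.723 F1529
G1 X140.685 Y168.723
G1 X138.845 Y169.185
G1 X134.298 Y171.110
G1 X127.046 Y174.497
G1 X117.087 Y179.346
M5
G0 X78.169 Y177.055
M3 S543
G1 X107.310 Y203.830 F1529
G1 X84.579 Y61.074
G1 X57.485 Y178.770
G1 X5.549 Y96.900
G1 X156.331 Y161.761
G1 X78.169 Y177.055
M5
G0 X81.295 Y98.093
M3 S332
G1 X113.699 Y98.093 F4079
G1 X113.699 Y77.407
G1 X81.295 Y77.407
G1 X81.295 Y98.093
M5

1 u = 1 mm; y_m = 211.325 − y.

[1] `<path>` quadratic bezier, #ff8800→score S543 F1529: (136.246,172.186) → (139.819,169.723) → (140.685,168.723) → (138.845,169.185) → (134.298,171.110) → (127.046,174.497) → (117.087,179.346)

[2] `<path>` closed polygon, #ff8800→score S543 F1529: (78.169,177.055) → (107.310,203.830) → (84.579,61.074) → (57.485,178.770) → (5.549,96.900) → (156.331,161.761) → (78.169,177.055) (closed)

[3] `<polygon>` rectangle, #ff00ff→engrave S332 F4079: (81.295,98.093) → (113.699,98.093) → (113.699,77.407) → (81.295,77.407) → (81.295,98.093) (closed)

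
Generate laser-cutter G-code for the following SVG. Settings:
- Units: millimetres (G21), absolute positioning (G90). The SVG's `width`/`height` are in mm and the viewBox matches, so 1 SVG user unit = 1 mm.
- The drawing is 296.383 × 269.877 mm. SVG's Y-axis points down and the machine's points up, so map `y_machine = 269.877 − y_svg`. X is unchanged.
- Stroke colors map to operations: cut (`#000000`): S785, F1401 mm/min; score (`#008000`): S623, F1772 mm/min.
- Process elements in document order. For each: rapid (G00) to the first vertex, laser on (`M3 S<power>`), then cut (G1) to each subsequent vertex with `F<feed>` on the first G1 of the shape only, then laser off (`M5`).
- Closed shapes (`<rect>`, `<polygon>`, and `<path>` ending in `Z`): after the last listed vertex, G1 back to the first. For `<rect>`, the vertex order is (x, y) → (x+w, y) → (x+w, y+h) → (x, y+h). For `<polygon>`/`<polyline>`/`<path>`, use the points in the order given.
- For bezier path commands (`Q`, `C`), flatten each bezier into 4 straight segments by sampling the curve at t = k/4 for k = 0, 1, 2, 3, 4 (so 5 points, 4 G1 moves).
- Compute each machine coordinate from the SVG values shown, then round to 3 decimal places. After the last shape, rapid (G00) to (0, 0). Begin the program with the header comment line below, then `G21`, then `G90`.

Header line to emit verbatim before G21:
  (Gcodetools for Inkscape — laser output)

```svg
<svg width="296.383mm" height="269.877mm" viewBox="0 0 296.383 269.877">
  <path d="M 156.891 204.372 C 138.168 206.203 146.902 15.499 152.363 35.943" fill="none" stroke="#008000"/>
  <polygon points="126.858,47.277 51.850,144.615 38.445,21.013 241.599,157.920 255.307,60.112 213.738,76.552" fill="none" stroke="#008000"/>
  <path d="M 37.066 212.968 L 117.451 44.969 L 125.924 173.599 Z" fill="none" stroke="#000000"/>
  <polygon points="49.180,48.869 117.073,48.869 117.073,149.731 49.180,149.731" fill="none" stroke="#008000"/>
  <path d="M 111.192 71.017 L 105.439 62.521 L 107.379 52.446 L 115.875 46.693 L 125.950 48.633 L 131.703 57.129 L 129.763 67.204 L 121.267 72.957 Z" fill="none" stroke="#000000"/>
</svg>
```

(Gcodetools for Inkscape — laser output)
G21
G90
G00 X156.891 Y65.505
M3 S623
G1 X147.517 Y93.925 F1772
G1 X145.558 Y156.699
G1 X148.134 Y215.984
G1 X152.363 Y233.934
M5
G00 X126.858 Y222.600
M3 S623
G1 X51.850 Y125.262 F1772
G1 X38.445 Y248.864
G1 X241.599 Y111.957
G1 X255.307 Y209.765
G1 X213.738 Y193.325
G1 X126.858 Y222.600
M5
G00 X37.066 Y56.909
M3 S785
G1 X117.451 Y224.908 F1401
G1 X125.924 Y96.278
G1 X37.066 Y56.909
M5
G00 X49.180 Y221.008
M3 S623
G1 X117.073 Y221.008 F1772
G1 X117.073 Y120.146
G1 X49.180 Y120.146
G1 X49.180 Y221.008
M5
G00 X111.192 Y198.860
M3 S785
G1 X105.439 Y207.356 F1401
G1 X107.379 Y217.431
G1 X115.875 Y223.184
G1 X125.950 Y221.244
G1 X131.703 Y212.748
G1 X129.763 Y202.673
G1 X121.267 Y196.920
G1 X111.192 Y198.860
M5
G00 X0.000 Y0.000

Since the viewBox matches the mm dimensions, user units are millimetres directly. The only transform is the Y-flip y_m = 269.877 − y_svg.

Shape 1 is a cubic bezier drawn with `<path>`. Its stroke #008000 means score at S623, F1772. After flipping Y the toolpath is (156.891,65.505) → (147.517,93.925) → (145.558,156.699) → (148.134,215.984) → (152.363,233.934).

Shape 2 is a closed polygon drawn with `<polygon>`. Its stroke #008000 means score at S623, F1772. After flipping Y the toolpath is (126.858,222.600) → (51.850,125.262) → (38.445,248.864) → (241.599,111.957) → (255.307,209.765) → (213.738,193.325) → (126.858,222.600), returning to the start.

Shape 3 is a closed polygon drawn with `<path>`. Its stroke #000000 means cut at S785, F1401. After flipping Y the toolpath is (37.066,56.909) → (117.451,224.908) → (125.924,96.278) → (37.066,56.909), returning to the start.

Shape 4 is a rectangle drawn with `<polygon>`. Its stroke #008000 means score at S623, F1772. After flipping Y the toolpath is (49.180,221.008) → (117.073,221.008) → (117.073,120.146) → (49.180,120.146) → (49.180,221.008), returning to the start.

Shape 5 is a regular polygon drawn with `<path>`. Its stroke #000000 means cut at S785, F1401. After flipping Y the toolpath is (111.192,198.860) → (105.439,207.356) → (107.379,217.431) → (115.875,223.184) → (125.950,221.244) → (131.703,212.748) → (129.763,202.673) → (121.267,196.920) → (111.192,198.860), returning to the start.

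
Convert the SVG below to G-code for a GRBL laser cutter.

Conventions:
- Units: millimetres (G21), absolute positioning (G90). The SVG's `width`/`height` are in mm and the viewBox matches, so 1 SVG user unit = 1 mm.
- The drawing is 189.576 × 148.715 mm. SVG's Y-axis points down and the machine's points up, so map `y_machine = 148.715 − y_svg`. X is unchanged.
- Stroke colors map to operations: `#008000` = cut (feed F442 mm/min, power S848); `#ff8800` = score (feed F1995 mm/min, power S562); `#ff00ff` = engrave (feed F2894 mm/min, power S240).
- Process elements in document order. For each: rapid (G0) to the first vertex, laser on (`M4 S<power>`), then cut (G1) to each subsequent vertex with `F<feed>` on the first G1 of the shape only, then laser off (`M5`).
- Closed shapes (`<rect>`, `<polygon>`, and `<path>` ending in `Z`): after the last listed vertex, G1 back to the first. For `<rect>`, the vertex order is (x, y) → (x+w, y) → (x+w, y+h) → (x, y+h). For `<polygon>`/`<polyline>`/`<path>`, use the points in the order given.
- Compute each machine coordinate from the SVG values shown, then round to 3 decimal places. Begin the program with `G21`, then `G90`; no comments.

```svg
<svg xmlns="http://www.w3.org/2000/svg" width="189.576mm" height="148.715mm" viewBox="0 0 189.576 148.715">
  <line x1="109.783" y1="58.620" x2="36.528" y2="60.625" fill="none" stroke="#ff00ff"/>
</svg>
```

Since the viewBox matches the mm dimensions, user units are millimetres directly. The only transform is the Y-flip y_m = 148.715 − y_svg.

Shape 1 is a line segment drawn with `<line>`. Its stroke #ff00ff means engrave at S240, F2894. After flipping Y the toolpath is (109.783,90.095) → (36.528,88.090).

G21
G90
G0 X109.783 Y90.095
M4 S240
G1 X36.528 Y88.090 F2894
M5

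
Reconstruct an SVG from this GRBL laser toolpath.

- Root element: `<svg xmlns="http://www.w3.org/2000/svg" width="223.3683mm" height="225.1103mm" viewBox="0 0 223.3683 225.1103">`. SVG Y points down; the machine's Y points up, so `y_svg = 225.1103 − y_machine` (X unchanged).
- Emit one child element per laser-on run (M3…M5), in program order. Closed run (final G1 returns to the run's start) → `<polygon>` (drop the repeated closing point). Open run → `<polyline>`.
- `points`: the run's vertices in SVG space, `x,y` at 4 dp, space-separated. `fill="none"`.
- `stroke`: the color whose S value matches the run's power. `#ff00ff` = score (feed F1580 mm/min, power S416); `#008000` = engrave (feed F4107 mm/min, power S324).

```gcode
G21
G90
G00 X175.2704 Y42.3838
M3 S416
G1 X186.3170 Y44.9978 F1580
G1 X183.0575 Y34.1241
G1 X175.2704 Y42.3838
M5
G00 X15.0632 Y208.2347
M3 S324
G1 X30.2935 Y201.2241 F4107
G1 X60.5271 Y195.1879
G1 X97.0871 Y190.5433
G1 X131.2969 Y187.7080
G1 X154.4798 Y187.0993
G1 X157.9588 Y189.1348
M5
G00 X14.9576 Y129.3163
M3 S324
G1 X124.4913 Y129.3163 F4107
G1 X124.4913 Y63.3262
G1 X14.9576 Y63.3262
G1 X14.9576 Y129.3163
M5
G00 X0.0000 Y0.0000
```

<svg xmlns="http://www.w3.org/2000/svg" width="223.3683mm" height="225.1103mm" viewBox="0 0 223.3683 225.1103">
  <polygon points="175.2704,182.7265 186.3170,180.1125 183.0575,190.9862" fill="none" stroke="#ff00ff"/>
  <polyline points="15.0632,16.8756 30.2935,23.8862 60.5271,29.9224 97.0871,34.5670 131.2969,37.4023 154.4798,38.0110 157.9588,35.9755" fill="none" stroke="#008000"/>
  <polygon points="14.9576,95.7940 124.4913,95.7940 124.4913,161.7841 14.9576,161.7841" fill="none" stroke="#008000"/>
</svg>

Each laser-on run becomes one SVG element. Flip Y back into SVG space with y_svg = 225.1103 − y_machine.

Run 1: power S416 maps to stroke `#ff00ff` (score). The run returns to its start, so emit a `<polygon>` with points (Y-flipped): 175.2704,182.7265 186.3170,180.1125 183.0575,190.9862.

Run 2: S324 ⇒ engrave layer `#008000`. The run is open, so emit a `<polyline>` with points (Y-flipped): 15.0632,16.8756 30.2935,23.8862 60.5271,29.9224 97.0871,34.5670 131.2969,37.4023 154.4798,38.0110 157.9588,35.9755.

Run 3: S324 ⇒ engrave layer `#008000`. The run returns to its start, so emit a `<polygon>` with points (Y-flipped): 14.9576,95.7940 124.4913,95.7940 124.4913,161.7841 14.9576,161.7841.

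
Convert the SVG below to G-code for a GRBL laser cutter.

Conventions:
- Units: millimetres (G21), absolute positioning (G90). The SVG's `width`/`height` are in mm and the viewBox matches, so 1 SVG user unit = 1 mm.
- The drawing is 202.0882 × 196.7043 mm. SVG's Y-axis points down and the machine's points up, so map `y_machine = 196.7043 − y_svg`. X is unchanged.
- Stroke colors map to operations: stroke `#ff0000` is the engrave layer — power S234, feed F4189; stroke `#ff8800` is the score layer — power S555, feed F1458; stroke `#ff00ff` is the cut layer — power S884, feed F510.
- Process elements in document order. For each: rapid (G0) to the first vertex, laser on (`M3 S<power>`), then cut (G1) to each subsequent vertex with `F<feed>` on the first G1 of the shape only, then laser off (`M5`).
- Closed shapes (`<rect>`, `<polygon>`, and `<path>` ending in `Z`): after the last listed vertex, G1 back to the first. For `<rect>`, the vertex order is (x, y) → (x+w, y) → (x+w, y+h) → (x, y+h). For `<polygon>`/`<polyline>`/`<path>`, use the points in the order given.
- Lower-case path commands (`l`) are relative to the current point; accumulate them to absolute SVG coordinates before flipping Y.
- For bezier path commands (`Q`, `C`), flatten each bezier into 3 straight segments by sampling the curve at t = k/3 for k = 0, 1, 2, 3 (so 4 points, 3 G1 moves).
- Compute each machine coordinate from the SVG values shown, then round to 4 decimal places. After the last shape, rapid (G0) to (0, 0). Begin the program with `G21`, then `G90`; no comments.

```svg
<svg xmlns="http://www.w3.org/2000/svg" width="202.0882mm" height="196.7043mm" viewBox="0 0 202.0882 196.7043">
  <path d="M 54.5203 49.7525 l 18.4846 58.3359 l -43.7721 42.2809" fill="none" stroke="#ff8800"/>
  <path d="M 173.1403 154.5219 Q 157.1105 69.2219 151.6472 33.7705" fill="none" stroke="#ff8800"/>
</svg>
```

G21
G90
G0 X54.5203 Y146.9518
M3 S555
G1 X73.0049 Y88.6159 F1458
G1 X29.2328 Y46.3350
M5
G0 X173.1403 Y42.1824
M3 S555
G1 X163.6278 Y93.5103 F1458
G1 X156.4635 Y133.7608
G1 X151.6472 Y162.9338
M5
G0 X0.0000 Y0.0000

Since the viewBox matches the mm dimensions, user units are millimetres directly. The only transform is the Y-flip y_m = 196.7043 − y_svg.

Shape 1 is a open polyline drawn with `<path>`. Its stroke #ff8800 means score at S555, F1458. After flipping Y the toolpath is (54.5203,146.9518) → (73.0049,88.6159) → (29.2328,46.3350).

Shape 2 is a quadratic bezier drawn with `<path>`. Its stroke #ff8800 means score at S555, F1458. After flipping Y the toolpath is (173.1403,42.1824) → (163.6278,93.5103) → (156.4635,133.7608) → (151.6472,162.9338).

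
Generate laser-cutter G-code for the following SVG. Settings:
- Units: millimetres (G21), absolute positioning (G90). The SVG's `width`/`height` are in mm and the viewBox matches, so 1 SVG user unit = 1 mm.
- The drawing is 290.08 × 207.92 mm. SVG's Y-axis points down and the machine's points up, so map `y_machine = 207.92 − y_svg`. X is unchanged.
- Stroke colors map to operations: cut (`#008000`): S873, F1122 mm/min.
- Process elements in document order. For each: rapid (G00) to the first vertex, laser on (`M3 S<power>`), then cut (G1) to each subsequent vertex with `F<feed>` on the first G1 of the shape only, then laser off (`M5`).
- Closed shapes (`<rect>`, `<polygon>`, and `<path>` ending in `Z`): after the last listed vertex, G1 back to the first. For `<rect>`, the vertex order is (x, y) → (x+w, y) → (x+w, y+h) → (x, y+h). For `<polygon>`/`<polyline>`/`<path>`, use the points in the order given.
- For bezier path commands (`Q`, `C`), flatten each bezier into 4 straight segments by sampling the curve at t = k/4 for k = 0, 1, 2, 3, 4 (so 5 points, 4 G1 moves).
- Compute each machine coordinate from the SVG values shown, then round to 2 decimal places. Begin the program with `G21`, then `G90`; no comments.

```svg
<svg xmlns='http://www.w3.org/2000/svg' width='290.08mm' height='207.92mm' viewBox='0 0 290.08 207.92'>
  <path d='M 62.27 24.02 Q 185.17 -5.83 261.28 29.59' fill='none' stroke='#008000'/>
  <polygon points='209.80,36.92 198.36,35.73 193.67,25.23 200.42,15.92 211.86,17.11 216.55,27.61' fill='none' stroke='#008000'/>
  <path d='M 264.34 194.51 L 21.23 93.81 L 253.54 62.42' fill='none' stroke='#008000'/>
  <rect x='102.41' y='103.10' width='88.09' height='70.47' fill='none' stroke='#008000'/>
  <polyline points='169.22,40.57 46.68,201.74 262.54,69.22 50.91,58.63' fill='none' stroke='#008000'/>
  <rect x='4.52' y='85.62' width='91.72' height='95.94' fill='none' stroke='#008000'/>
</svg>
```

G21
G90
G00 X62.27 Y183.90
M3 S873
G1 X120.80 Y194.75 F1122
G1 X173.47 Y197.43
G1 X220.30 Y191.96
G1 X261.28 Y178.33
M5
G00 X209.80 Y171.00
M3 S873
G1 X198.36 Y172.19 F1122
G1 X193.67 Y182.69
G1 X200.42 Y192.00
G1 X211.86 Y190.81
G1 X216.55 Y180.31
G1 X209.80 Y171.00
M5
G00 X264.34 Y13.41
M3 S873
G1 X21.23 Y114.11 F1122
G1 X253.54 Y145.50
M5
G00 X102.41 Y104.82
M3 S873
G1 X190.50 Y104.82 F1122
G1 X190.50 Y34.35
G1 X102.41 Y34.35
G1 X102.41 Y104.82
M5
G00 X169.22 Y167.35
M3 S873
G1 X46.68 Y6.18 F1122
G1 X262.54 Y138.70
G1 X50.91 Y149.29
M5
G00 X4.52 Y122.30
M3 S873
G1 X96.24 Y122.30 F1122
G1 X96.24 Y26.36
G1 X4.52 Y26.36
G1 X4.52 Y122.30
M5

Since the viewBox matches the mm dimensions, user units are millimetres directly. The only transform is the Y-flip y_m = 207.92 − y_svg.

Shape 1 is a quadratic bezier drawn with `<path>`. Its stroke #008000 means cut at S873, F1122. After flipping Y the toolpath is (62.27,183.90) → (120.80,194.75) → (173.47,197.43) → (220.30,191.96) → (261.28,178.33).

Shape 2 is a regular polygon drawn with `<polygon>`. Its stroke #008000 means cut at S873, F1122. After flipping Y the toolpath is (209.80,171.00) → (198.36,172.19) → (193.67,182.69) → (200.42,192.00) → (211.86,190.81) → (216.55,180.31) → (209.80,171.00), returning to the start.

Shape 3 is a open polyline drawn with `<path>`. Its stroke #008000 means cut at S873, F1122. After flipping Y the toolpath is (264.34,13.41) → (21.23,114.11) → (253.54,145.50).

Shape 4 is a rectangle drawn with `<rect>`. Its stroke #008000 means cut at S873, F1122. After flipping Y the toolpath is (102.41,104.82) → (190.50,104.82) → (190.50,34.35) → (102.41,34.35) → (102.41,104.82), returning to the start.

Shape 5 is a open polyline drawn with `<polyline>`. Its stroke #008000 means cut at S873, F1122. After flipping Y the toolpath is (169.22,167.35) → (46.68,6.18) → (262.54,138.70) → (50.91,149.29).

Shape 6 is a rectangle drawn with `<rect>`. Its stroke #008000 means cut at S873, F1122. After flipping Y the toolpath is (4.52,122.30) → (96.24,122.30) → (96.24,26.36) → (4.52,26.36) → (4.52,122.30), returning to the start.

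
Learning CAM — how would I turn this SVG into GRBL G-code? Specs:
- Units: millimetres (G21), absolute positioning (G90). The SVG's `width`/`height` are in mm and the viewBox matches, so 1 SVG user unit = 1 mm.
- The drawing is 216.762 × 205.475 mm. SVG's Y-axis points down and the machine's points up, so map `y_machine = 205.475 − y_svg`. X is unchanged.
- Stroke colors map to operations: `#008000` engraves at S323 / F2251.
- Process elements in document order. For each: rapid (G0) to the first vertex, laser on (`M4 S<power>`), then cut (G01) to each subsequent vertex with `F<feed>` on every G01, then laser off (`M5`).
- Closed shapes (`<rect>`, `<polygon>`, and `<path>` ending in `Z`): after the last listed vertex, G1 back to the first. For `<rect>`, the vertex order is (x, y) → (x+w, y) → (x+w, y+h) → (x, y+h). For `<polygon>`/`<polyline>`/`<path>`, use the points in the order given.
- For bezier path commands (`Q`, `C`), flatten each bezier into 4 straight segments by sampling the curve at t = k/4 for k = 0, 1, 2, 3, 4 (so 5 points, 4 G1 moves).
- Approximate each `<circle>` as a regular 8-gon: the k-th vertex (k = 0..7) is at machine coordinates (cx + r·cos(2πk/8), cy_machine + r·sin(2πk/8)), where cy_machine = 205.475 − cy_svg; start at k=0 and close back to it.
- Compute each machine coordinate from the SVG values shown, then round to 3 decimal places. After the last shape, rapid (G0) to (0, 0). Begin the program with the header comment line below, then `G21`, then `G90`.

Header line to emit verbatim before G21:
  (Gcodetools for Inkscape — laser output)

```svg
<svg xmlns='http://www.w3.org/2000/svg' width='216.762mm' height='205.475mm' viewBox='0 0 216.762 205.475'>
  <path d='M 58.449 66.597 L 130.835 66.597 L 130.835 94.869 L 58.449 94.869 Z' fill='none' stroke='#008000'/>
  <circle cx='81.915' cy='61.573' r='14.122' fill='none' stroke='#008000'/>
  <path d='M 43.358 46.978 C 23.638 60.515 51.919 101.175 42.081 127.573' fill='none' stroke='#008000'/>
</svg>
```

(Gcodetools for Inkscape — laser output)
G21
G90
G0 X58.449 Y138.878
M4 S323
G01 X130.835 Y138.878 F2251
G01 X130.835 Y110.606 F2251
G01 X58.449 Y110.606 F2251
G01 X58.449 Y138.878 F2251
M5
G0 X96.037 Y143.902
M4 S323
G01 X91.901 Y153.888 F2251
G01 X81.915 Y158.024 F2251
G01 X71.929 Y153.888 F2251
G01 X67.793 Y143.902 F2251
G01 X71.929 Y133.916 F2251
G01 X81.915 Y129.780 F2251
G01 X91.901 Y133.916 F2251
G01 X96.037 Y143.902 F2251
M5
G0 X43.358 Y158.497
M4 S323
G01 X36.223 Y143.905 F2251
G01 X39.014 Y123.022 F2251
G01 X43.658 Y99.728 F2251
G01 X42.081 Y77.902 F2251
M5
G0 X0.000 Y0.000

Since the viewBox matches the mm dimensions, user units are millimetres directly. The only transform is the Y-flip y_m = 205.475 − y_svg.

Shape 1 is a rectangle drawn with `<path>`. Its stroke #008000 means engrave at S323, F2251. After flipping Y the toolpath is (58.449,138.878) → (130.835,138.878) → (130.835,110.606) → (58.449,110.606) → (58.449,138.878), returning to the start.

Shape 2 is a circle drawn with `<circle>`. Its stroke #008000 means engrave at S323, F2251. After flipping Y the toolpath is (96.037,143.902) → (91.901,153.888) → (81.915,158.024) → (71.929,153.888) → (67.793,143.902) → (71.929,133.916) → (81.915,129.780) → (91.901,133.916) → (96.037,143.902), returning to the start.

Shape 3 is a cubic bezier drawn with `<path>`. Its stroke #008000 means engrave at S323, F2251. After flipping Y the toolpath is (43.358,158.497) → (36.223,143.905) → (39.014,123.022) → (43.658,99.728) → (42.081,77.902).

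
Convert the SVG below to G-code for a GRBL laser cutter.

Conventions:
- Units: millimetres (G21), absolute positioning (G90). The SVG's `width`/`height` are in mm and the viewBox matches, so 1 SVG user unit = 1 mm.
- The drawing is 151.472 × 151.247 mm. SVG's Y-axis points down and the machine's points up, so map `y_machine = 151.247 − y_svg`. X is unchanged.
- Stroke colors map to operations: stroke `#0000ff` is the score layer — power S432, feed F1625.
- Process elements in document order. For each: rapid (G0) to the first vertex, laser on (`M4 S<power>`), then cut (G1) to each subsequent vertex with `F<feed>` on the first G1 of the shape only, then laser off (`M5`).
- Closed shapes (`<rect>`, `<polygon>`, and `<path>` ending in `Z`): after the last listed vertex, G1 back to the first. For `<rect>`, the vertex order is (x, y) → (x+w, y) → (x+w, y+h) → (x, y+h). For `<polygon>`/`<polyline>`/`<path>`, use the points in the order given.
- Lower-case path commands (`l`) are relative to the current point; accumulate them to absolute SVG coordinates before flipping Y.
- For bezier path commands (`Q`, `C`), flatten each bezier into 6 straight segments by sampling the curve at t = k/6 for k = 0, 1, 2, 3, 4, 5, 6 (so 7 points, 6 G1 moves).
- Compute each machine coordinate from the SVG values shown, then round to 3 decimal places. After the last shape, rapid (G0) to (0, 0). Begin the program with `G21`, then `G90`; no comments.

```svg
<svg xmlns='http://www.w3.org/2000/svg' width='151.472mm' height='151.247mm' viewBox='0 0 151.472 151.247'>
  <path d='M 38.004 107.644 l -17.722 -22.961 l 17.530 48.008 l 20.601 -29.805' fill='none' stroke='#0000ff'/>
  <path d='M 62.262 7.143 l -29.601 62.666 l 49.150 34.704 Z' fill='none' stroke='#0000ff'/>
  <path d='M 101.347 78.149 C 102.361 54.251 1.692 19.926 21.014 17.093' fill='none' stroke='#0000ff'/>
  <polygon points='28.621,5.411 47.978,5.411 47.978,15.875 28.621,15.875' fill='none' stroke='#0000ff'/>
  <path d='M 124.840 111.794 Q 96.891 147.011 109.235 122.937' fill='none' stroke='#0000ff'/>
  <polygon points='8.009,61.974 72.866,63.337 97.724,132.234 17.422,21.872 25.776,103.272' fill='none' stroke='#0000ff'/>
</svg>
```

Since the viewBox matches the mm dimensions, user units are millimetres directly. The only transform is the Y-flip y_m = 151.247 − y_svg.

Shape 1 is a open polyline drawn with `<path>`. Its stroke #0000ff means score at S432, F1625. After flipping Y the toolpath is (38.004,43.603) → (20.282,66.564) → (37.812,18.556) → (58.413,48.361).

Shape 2 is a closed polygon drawn with `<path>`. Its stroke #0000ff means score at S432, F1625. After flipping Y the toolpath is (62.262,144.104) → (32.661,81.438) → (81.811,46.734) → (62.262,144.104), returning to the start.

Shape 3 is a cubic bezier drawn with `<path>`. Its stroke #0000ff means score at S432, F1625. After flipping Y the toolpath is (101.347,73.098) → (94.407,85.722) → (76.677,98.919) → (54.315,111.525) → (33.479,122.376) → (20.326,130.307) → (21.014,134.154).

Shape 4 is a rectangle drawn with `<polygon>`. Its stroke #0000ff means score at S432, F1625. After flipping Y the toolpath is (28.621,145.836) → (47.978,145.836) → (47.978,135.372) → (28.621,135.372) → (28.621,145.836), returning to the start.

Shape 5 is a quadratic bezier drawn with `<path>`. Its stroke #0000ff means score at S432, F1625. After flipping Y the toolpath is (124.840,39.453) → (116.643,29.361) → (110.684,22.563) → (106.964,19.059) → (105.483,18.849) → (106.240,21.932) → (109.235,28.310).

Shape 6 is a closed polygon drawn with `<polygon>`. Its stroke #0000ff means score at S432, F1625. After flipping Y the toolpath is (8.009,89.273) → (72.866,87.910) → (97.724,19.013) → (17.422,129.375) → (25.776,47.975) → (8.009,89.273), returning to the start.

G21
G90
G0 X38.004 Y43.603
M4 S432
G1 X20.282 Y66.564 F1625
G1 X37.812 Y18.556
G1 X58.413 Y48.361
M5
G0 X62.262 Y144.104
M4 S432
G1 X32.661 Y81.438 F1625
G1 X81.811 Y46.734
G1 X62.262 Y144.104
M5
G0 X101.347 Y73.098
M4 S432
G1 X94.407 Y85.722 F1625
G1 X76.677 Y98.919
G1 X54.315 Y111.525
G1 X33.479 Y122.376
G1 X20.326 Y130.307
G1 X21.014 Y134.154
M5
G0 X28.621 Y145.836
M4 S432
G1 X47.978 Y145.836 F1625
G1 X47.978 Y135.372
G1 X28.621 Y135.372
G1 X28.621 Y145.836
M5
G0 X124.840 Y39.453
M4 S432
G1 X116.643 Y29.361 F1625
G1 X110.684 Y22.563
G1 X106.964 Y19.059
G1 X105.483 Y18.849
G1 X106.240 Y21.932
G1 X109.235 Y28.310
M5
G0 X8.009 Y89.273
M4 S432
G1 X72.866 Y87.910 F1625
G1 X97.724 Y19.013
G1 X17.422 Y129.375
G1 X25.776 Y47.975
G1 X8.009 Y89.273
M5
G0 X0.000 Y0.000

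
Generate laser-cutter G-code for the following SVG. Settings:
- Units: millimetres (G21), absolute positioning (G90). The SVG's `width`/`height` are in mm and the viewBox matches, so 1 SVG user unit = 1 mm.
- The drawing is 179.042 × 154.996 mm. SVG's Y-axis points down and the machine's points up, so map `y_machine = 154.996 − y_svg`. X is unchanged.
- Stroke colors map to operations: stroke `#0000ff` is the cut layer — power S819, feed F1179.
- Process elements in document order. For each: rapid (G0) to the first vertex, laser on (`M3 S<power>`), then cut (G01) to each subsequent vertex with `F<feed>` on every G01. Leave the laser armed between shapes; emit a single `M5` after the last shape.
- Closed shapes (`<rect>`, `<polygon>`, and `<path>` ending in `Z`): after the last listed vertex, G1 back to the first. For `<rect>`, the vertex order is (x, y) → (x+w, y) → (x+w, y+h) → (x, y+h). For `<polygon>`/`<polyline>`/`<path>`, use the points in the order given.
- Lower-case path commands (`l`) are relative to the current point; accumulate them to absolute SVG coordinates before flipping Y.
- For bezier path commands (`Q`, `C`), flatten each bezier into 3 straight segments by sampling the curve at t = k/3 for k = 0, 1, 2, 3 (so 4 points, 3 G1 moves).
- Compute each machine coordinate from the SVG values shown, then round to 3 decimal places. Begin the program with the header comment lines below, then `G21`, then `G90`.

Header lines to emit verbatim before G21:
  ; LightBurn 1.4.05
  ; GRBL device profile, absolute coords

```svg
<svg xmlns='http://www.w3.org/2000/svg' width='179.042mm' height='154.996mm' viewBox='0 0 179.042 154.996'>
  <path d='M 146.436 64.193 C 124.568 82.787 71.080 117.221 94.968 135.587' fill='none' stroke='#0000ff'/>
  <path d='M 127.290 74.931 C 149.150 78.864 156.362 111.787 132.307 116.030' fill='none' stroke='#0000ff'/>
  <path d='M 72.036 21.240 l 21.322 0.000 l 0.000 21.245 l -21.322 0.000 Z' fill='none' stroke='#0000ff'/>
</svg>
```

viewBox `0 0 179.042 154.996` with mm width/height → 1 unit = 1 mm. Flip: y_m = 154.996 − y_svg.

**Shape 1** — `<path>` cubic bezier, stroke `#0000ff` → cut (S819, F1179). Control points (SVG): P0=(146.436,64.193), P1=(124.568,82.787), P2=(71.080,117.221), P3=(94.968,135.587); sampled at t=k/3. Machine vertices: (146.436,90.803) → (118.065,68.111) → (92.835,41.949) → (94.968,19.409). Open path.

**Shape 2** — `<path>` cubic bezier, stroke `#0000ff` → cut (S819, F1179). Control points (SVG): P0=(127.290,74.931), P1=(149.150,78.864), P2=(156.362,111.787), P3=(132.307,116.030); sampled at t=k/3. Machine vertices: (127.290,80.065) → (143.652,68.605) → (146.555,50.633) → (132.307,38.966). Open path.

**Shape 3** — `<path>` rectangle, stroke `#0000ff` → cut (S819, F1179). Machine vertices: (72.036,133.756) → (93.358,133.756) → (93.358,112.511) → (72.036,112.511) → (72.036,133.756). Closed: final G1 returns to the first vertex.

; LightBurn 1.4.05
; GRBL device profile, absolute coords
G21
G90
G0 X146.436 Y90.803
M3 S819
G01 X118.065 Y68.111 F1179
G01 X92.835 Y41.949 F1179
G01 X94.968 Y19.409 F1179
G0 X127.290 Y80.065
M3 S819
G01 X143.652 Y68.605 F1179
G01 X146.555 Y50.633 F1179
G01 X132.307 Y38.966 F1179
G0 X72.036 Y133.756
M3 S819
G01 X93.358 Y133.756 F1179
G01 X93.358 Y112.511 F1179
G01 X72.036 Y112.511 F1179
G01 X72.036 Y133.756 F1179
M5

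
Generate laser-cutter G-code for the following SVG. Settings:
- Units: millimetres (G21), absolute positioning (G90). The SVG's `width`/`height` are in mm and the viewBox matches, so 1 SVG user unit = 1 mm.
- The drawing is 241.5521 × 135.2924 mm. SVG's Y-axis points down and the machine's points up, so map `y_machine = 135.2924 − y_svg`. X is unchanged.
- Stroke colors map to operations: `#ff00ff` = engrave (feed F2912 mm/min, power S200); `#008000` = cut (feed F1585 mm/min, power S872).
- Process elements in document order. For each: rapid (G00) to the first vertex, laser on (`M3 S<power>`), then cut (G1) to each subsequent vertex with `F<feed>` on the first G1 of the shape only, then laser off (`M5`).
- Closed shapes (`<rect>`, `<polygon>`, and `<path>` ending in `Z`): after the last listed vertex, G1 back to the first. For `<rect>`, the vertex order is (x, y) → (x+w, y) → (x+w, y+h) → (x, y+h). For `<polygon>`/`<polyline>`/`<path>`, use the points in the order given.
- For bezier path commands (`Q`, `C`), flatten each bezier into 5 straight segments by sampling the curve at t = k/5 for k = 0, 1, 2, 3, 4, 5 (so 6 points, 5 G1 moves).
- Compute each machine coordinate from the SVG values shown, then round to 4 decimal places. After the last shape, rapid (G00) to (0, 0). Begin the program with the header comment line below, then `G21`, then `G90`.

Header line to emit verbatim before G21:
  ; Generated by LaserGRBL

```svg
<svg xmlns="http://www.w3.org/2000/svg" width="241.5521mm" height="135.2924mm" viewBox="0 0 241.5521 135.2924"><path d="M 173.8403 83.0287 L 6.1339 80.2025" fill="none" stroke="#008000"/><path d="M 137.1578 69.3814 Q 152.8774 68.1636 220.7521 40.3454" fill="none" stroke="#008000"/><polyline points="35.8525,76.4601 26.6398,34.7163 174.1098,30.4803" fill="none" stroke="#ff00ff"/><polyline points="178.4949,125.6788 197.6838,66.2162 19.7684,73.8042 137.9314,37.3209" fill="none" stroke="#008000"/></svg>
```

1 u = 1 mm; y_m = 135.2924 − y.

[1] `<path>` line segment, #008000→cut S872 F1585: (173.8403,52.2637) → (6.1339,55.0899)

[2] `<path>` quadratic bezier, #008000→cut S872 F1585: (137.1578,65.9110) → (145.5318,67.4621) → (158.0783,71.1413) → (174.7972,76.9485) → (195.6884,84.8837) → (220.7521,94.9470)

[3] `<polyline>` open polyline, #ff00ff→engrave S200 F2912: (35.8525,58.8323) → (26.6398,100.5761) → (174.1098,104.8121)

[4] `<polyline>` open polyline, #008000→cut S872 F1585: (178.4949,9.6136) → (197.6838,69.0762) → (19.7684,61.4882) → (137.9314,97.9715)

; Generated by LaserGRBL
G21
G90
G00 X173.8403 Y52.2637
M3 S872
G1 X6.1339 Y55.0899 F1585
M5
G00 X137.1578 Y65.9110
M3 S872
G1 X145.5318 Y67.4621 F1585
G1 X158.0783 Y71.1413
G1 X174.7972 Y76.9485
G1 X195.6884 Y84.8837
G1 X220.7521 Y94.9470
M5
G00 X35.8525 Y58.8323
M3 S200
G1 X26.6398 Y100.5761 F2912
G1 X174.1098 Y104.8121
M5
G00 X178.4949 Y9.6136
M3 S872
G1 X197.6838 Y69.0762 F1585
G1 X19.7684 Y61.4882
G1 X137.9314 Y97.9715
M5
G00 X0.0000 Y0.0000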